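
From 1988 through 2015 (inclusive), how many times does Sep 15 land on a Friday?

Day of week of September 15 in each year:
1988: Thu, 1989: Fri ✓, 1990: Sat, 1991: Sun, 1992: Tue, 1993: Wed, 1994: Thu, 1995: Fri ✓, 1996: Sun, 1997: Mon, 1998: Tue, 1999: Wed, 2000: Fri ✓, 2001: Sat, 2002: Sun, 2003: Mon, 2004: Wed, 2005: Thu, 2006: Fri ✓, 2007: Sat, 2008: Mon, 2009: Tue, 2010: Wed, 2011: Thu, 2012: Sat, 2013: Sun, 2014: Mon, 2015: Tue
Fridays: 1989, 1995, 2000, 2006.

4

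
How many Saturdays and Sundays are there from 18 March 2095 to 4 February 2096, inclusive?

93

18 March 2095 is a Friday.
That's 324 days from start to end, counting both.
324 = 7 × 46 + 2, so there are 46 full weeks plus 2 extra days.
Each full week contributes 2 weekend days (Sat, Sun): 46 × 2 = 92.
The 2 extra days are Friday, Saturday — 1 of them qualifies.
Total: 92 + 1 = 93.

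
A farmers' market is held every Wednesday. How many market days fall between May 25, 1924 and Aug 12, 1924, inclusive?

11

May 25, 1924 is a Sunday.
The range spans 80 days (inclusive of both endpoints).
80 = 7 × 11 + 3, so there are 11 full weeks plus 3 extra days.
Each full week contributes one Wednesday: 11 so far.
The 3 extra days are Sun, Mon, Tue — none qualify.
Total: 11 + 0 = 11.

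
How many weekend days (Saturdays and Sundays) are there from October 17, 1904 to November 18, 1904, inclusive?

8

October 17, 1904 is a Monday.
That's 33 days from start to end, counting both.
33 = 7 × 4 + 5, so there are 4 full weeks plus 5 extra days.
Each full week contributes 2 weekend days (Sat, Sun): 4 × 2 = 8.
The 5 extra days are Monday, Tuesday, Wednesday, Thursday, Friday — none qualify.
Total: 8 + 0 = 8.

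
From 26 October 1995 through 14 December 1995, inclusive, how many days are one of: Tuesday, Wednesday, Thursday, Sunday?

26 October 1995 is a Thursday.
That's 50 days from start to end, counting both.
50 = 7 × 7 + 1, so there are 7 full weeks plus 1 extra day.
Each full week contributes 4 days from the set (Tue, Wed, Thu, Sun): 7 × 4 = 28.
The 1 extra day is Thursday — 1 of them qualifies.
Total: 28 + 1 = 29.

29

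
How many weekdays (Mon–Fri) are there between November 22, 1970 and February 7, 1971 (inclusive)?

55

November 22, 1970 is a Sunday.
The range spans 78 days (inclusive of both endpoints).
78 = 7 × 11 + 1, so there are 11 full weeks plus 1 extra day.
Each full week contributes 5 weekdays (Mon–Fri): 11 × 5 = 55.
The 1 extra day is Sun — none qualify.
Total: 55 + 0 = 55.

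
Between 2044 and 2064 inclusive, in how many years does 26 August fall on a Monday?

Day of week of August 26 in each year:
2044: Fri, 2045: Sat, 2046: Sun, 2047: Mon ✓, 2048: Wed, 2049: Thu, 2050: Fri, 2051: Sat, 2052: Mon ✓, 2053: Tue, 2054: Wed, 2055: Thu, 2056: Sat, 2057: Sun, 2058: Mon ✓, 2059: Tue, 2060: Thu, 2061: Fri, 2062: Sat, 2063: Sun, 2064: Tue
Mondays: 2047, 2052, 2058.

3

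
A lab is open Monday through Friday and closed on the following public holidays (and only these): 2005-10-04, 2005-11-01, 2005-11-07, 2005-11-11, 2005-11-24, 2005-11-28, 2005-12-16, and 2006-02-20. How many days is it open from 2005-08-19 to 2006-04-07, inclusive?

2005-08-19 is a Friday.
From 2005-08-19 to 2006-04-07 is 232 days inclusive.
232 = 7 × 33 + 1, so there are 33 full weeks plus 1 extra day.
Each full week contributes 5 weekdays (Mon–Fri): 33 × 5 = 165.
The 1 extra day is Friday — 1 of them qualifies.
Total: 165 + 1 = 166.
Holidays: 2005-10-04 (Tue); 2005-11-01 (Tue); 2005-11-07 (Mon); 2005-11-11 (Fri); 2005-11-24 (Thu); 2005-11-28 (Mon); 2005-12-16 (Fri); 2006-02-20 (Mon).
All 8 holidays fall on weekdays, so subtract 8.
Business days: 166 − 8 = 158.

158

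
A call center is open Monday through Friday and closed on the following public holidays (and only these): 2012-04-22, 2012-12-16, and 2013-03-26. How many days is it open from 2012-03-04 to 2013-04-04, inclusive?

283

2012-03-04 is a Sunday.
That's 397 days from start to end, counting both.
397 = 7 × 56 + 5, so there are 56 full weeks plus 5 extra days.
Each full week contributes 5 weekdays (Mon–Fri): 56 × 5 = 280.
The 5 extra days are Sun, Mon, Tue, Wed, Thu — 4 of them qualify.
Total: 280 + 4 = 284.
Holidays: 2012-04-22 (Sun); 2012-12-16 (Sun); 2013-03-26 (Tue).
1 of the 3 holidays fall on weekdays; the rest are weekends and were already excluded.
Business days: 284 − 1 = 283.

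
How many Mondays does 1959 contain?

1959-01-01 is a Thursday.
That's 365 days from start to end, counting both.
365 = 7 × 52 + 1, so there are 52 full weeks plus 1 extra day.
Each full week contributes one Monday: 52 so far.
The 1 extra day is Thursday — none qualify.
Total: 52 + 0 = 52.

52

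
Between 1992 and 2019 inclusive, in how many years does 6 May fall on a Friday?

4

Day of week of May 6 in each year:
1992: Wed, 1993: Thu, 1994: Fri ✓, 1995: Sat, 1996: Mon, 1997: Tue, 1998: Wed, 1999: Thu, 2000: Sat, 2001: Sun, 2002: Mon, 2003: Tue, 2004: Thu, 2005: Fri ✓, 2006: Sat, 2007: Sun, 2008: Tue, 2009: Wed, 2010: Thu, 2011: Fri ✓, 2012: Sun, 2013: Mon, 2014: Tue, 2015: Wed, 2016: Fri ✓, 2017: Sat, 2018: Sun, 2019: Mon
Fridays: 1994, 2005, 2011, 2016.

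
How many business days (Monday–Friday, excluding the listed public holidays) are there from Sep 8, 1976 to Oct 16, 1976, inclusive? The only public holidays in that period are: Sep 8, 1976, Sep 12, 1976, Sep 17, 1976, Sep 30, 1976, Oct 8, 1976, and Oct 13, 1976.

23 business days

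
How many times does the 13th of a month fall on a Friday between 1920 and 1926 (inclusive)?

Friday-the-13ths by year:
1920: Feb, Aug
1921: May
1922: Jan, Oct
1923: Apr, Jul
1924: Jun
1925: Feb, Mar, Nov
1926: Aug

12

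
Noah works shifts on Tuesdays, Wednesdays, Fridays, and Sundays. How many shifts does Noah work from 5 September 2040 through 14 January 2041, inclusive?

5 September 2040 is a Wednesday.
The range spans 132 days (inclusive of both endpoints).
132 = 7 × 18 + 6, so there are 18 full weeks plus 6 extra days.
Each full week contributes 4 days from the set (Tue, Wed, Fri, Sun): 18 × 4 = 72.
The 6 extra days are Wed, Thu, Fri, Sat, Sun, Mon — 3 of them qualify.
Total: 72 + 3 = 75.

75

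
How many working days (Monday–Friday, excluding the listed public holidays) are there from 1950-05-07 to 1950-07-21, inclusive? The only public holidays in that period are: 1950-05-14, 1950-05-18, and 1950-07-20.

1950-05-07 is a Sunday.
That's 76 days from start to end, counting both.
76 = 7 × 10 + 6, so there are 10 full weeks plus 6 extra days.
Each full week contributes 5 weekdays (Mon–Fri): 10 × 5 = 50.
The 6 extra days are Sunday, Monday, Tuesday, Wednesday, Thursday, Friday — 5 of them qualify.
Total: 50 + 5 = 55.
Holidays: 1950-05-14 (Sun); 1950-05-18 (Thu); 1950-07-20 (Thu).
2 of the 3 holidays fall on weekdays; the rest are weekends and were already excluded.
Business days: 55 − 2 = 53.

53 working days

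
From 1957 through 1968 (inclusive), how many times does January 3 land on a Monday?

Day of week of January 3 in each year:
1957: Thu, 1958: Fri, 1959: Sat, 1960: Sun, 1961: Tue, 1962: Wed, 1963: Thu, 1964: Fri, 1965: Sun, 1966: Mon ✓, 1967: Tue, 1968: Wed
Mondays: 1966.

1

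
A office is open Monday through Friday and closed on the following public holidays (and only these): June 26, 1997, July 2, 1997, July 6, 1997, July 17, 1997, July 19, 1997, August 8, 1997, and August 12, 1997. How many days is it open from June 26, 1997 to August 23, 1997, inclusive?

37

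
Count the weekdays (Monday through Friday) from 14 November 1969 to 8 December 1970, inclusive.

278 weekdays

14 November 1969 is a Friday.
That's 390 days from start to end, counting both.
390 = 7 × 55 + 5, so there are 55 full weeks plus 5 extra days.
Each full week contributes 5 weekdays (Mon–Fri): 55 × 5 = 275.
The 5 extra days are Fri, Sat, Sun, Mon, Tue — 3 of them qualify.
Total: 275 + 3 = 278.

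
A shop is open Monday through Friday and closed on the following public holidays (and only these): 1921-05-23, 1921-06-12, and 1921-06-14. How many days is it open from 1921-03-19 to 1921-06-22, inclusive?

66 working days

1921-03-19 is a Saturday.
From 1921-03-19 to 1921-06-22 is 96 days inclusive.
96 = 7 × 13 + 5, so there are 13 full weeks plus 5 extra days.
Each full week contributes 5 weekdays (Mon–Fri): 13 × 5 = 65.
The 5 extra days are Saturday, Sunday, Monday, Tuesday, Wednesday — 3 of them qualify.
Total: 65 + 3 = 68.
Holidays: 1921-05-23 (Mon); 1921-06-12 (Sun); 1921-06-14 (Tue).
2 of the 3 holidays fall on weekdays; the rest are weekends and were already excluded.
Business days: 68 − 2 = 66.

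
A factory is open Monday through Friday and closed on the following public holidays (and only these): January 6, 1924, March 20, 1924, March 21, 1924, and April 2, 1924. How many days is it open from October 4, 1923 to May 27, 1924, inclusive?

October 4, 1923 is a Thursday.
From October 4, 1923 to May 27, 1924 is 237 days inclusive.
237 = 7 × 33 + 6, so there are 33 full weeks plus 6 extra days.
Each full week contributes 5 weekdays (Mon–Fri): 33 × 5 = 165.
The 6 extra days are Thursday, Friday, Saturday, Sunday, Monday, Tuesday — 4 of them qualify.
Total: 165 + 4 = 169.
Holidays: January 6, 1924 (Sun); March 20, 1924 (Thu); March 21, 1924 (Fri); April 2, 1924 (Wed).
3 of the 4 holidays fall on weekdays; the rest are weekends and were already excluded.
Business days: 169 − 3 = 166.

166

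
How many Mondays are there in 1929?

52

1929-01-01 is a Tuesday.
That's 365 days from start to end, counting both.
365 = 7 × 52 + 1, so there are 52 full weeks plus 1 extra day.
Each full week contributes one Monday: 52 so far.
The 1 extra day is Tuesday — none qualify.
Total: 52 + 0 = 52.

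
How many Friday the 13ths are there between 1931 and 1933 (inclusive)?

Friday-the-13ths by year:
1931: Feb, Mar, Nov
1932: May
1933: Jan, Oct

6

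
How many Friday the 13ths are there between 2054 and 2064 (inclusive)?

Friday-the-13ths by year:
2054: Feb, Mar, Nov
2055: Aug
2056: Oct
2057: Apr, Jul
2058: Sep, Dec
2059: Jun
2060: Feb, Aug
2061: May
2062: Jan, Oct
2063: Apr, Jul
2064: Jun

18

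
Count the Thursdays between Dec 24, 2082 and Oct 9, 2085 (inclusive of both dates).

Dec 24, 2082 is a Thursday.
That's 1021 days from start to end, counting both.
1021 = 7 × 145 + 6, so there are 145 full weeks plus 6 extra days.
Each full week contributes one Thursday: 145 so far.
The 6 extra days are Thu, Fri, Sat, Sun, Mon, Tue — 1 of them qualifies.
Total: 145 + 1 = 146.

146 Thursdays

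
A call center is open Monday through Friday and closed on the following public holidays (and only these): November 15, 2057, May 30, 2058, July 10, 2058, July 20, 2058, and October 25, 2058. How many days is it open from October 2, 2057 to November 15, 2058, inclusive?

290 working days

October 2, 2057 is a Tuesday.
From October 2, 2057 to November 15, 2058 is 410 days inclusive.
410 = 7 × 58 + 4, so there are 58 full weeks plus 4 extra days.
Each full week contributes 5 weekdays (Mon–Fri): 58 × 5 = 290.
The 4 extra days are Tue, Wed, Thu, Fri — 4 of them qualify.
Total: 290 + 4 = 294.
Holidays: November 15, 2057 (Thu); May 30, 2058 (Thu); July 10, 2058 (Wed); July 20, 2058 (Sat); October 25, 2058 (Fri).
4 of the 5 holidays fall on weekdays; the rest are weekends and were already excluded.
Business days: 294 − 4 = 290.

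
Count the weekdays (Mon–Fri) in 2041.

261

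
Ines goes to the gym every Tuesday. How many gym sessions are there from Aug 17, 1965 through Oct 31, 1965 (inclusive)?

11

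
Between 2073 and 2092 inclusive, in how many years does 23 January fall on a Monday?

3

Day of week of January 23 in each year:
2073: Mon ✓, 2074: Tue, 2075: Wed, 2076: Thu, 2077: Sat, 2078: Sun, 2079: Mon ✓, 2080: Tue, 2081: Thu, 2082: Fri, 2083: Sat, 2084: Sun, 2085: Tue, 2086: Wed, 2087: Thu, 2088: Fri, 2089: Sun, 2090: Mon ✓, 2091: Tue, 2092: Wed
Mondays: 2073, 2079, 2090.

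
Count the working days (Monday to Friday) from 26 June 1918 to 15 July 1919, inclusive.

26 June 1918 is a Wednesday.
That's 385 days from start to end, counting both.
385 = 7 × 55, so the span is exactly 55 full weeks.
Each full week contributes 5 weekdays (Mon–Fri): 55 × 5 = 275.

275 weekdays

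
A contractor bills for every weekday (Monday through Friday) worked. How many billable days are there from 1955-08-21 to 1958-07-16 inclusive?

758 weekdays

1955-08-21 is a Sunday.
The range spans 1061 days (inclusive of both endpoints).
1061 = 7 × 151 + 4, so there are 151 full weeks plus 4 extra days.
Each full week contributes 5 weekdays (Mon–Fri): 151 × 5 = 755.
The 4 extra days are Sun, Mon, Tue, Wed — 3 of them qualify.
Total: 755 + 3 = 758.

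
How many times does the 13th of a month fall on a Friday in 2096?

The 13th falls on a Friday when the month's 13th has weekday Fri.
Jan 13 is Fri ✓; Feb 13 is Mon; Mar 13 is Tue; Apr 13 is Fri ✓; May 13 is Sun; Jun 13 is Wed; Jul 13 is Fri ✓; Aug 13 is Mon; Sep 13 is Thu; Oct 13 is Sat; Nov 13 is Tue; Dec 13 is Thu.
Friday the 13ths: Jan, Apr, Jul.

3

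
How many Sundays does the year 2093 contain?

52

Jan 1, 2093 is a Thursday.
From Jan 1, 2093 to Dec 31, 2093 is 365 days inclusive.
365 = 7 × 52 + 1, so there are 52 full weeks plus 1 extra day.
Each full week contributes one Sunday: 52 so far.
The 1 extra day is Thu — none qualify.
Total: 52 + 0 = 52.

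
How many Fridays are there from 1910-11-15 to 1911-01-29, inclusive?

11

1910-11-15 is a Tuesday.
The range spans 76 days (inclusive of both endpoints).
76 = 7 × 10 + 6, so there are 10 full weeks plus 6 extra days.
Each full week contributes one Friday: 10 so far.
The 6 extra days are Tue, Wed, Thu, Fri, Sat, Sun — 1 of them qualifies.
Total: 10 + 1 = 11.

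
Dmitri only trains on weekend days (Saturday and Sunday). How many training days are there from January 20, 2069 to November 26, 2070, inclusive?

193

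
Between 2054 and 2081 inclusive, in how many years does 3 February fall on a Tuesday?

4

Day of week of February 3 in each year:
2054: Tue ✓, 2055: Wed, 2056: Thu, 2057: Sat, 2058: Sun, 2059: Mon, 2060: Tue ✓, 2061: Thu, 2062: Fri, 2063: Sat, 2064: Sun, 2065: Tue ✓, 2066: Wed, 2067: Thu, 2068: Fri, 2069: Sun, 2070: Mon, 2071: Tue ✓, 2072: Wed, 2073: Fri, 2074: Sat, 2075: Sun, 2076: Mon, 2077: Wed, 2078: Thu, 2079: Fri, 2080: Sat, 2081: Mon
Tuesdays: 2054, 2060, 2065, 2071.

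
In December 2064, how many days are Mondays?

2064-12-01 is a Monday.
The range spans 31 days (inclusive of both endpoints).
31 = 7 × 4 + 3, so there are 4 full weeks plus 3 extra days.
Each full week contributes one Monday: 4 so far.
The 3 extra days are Mon, Tue, Wed — 1 of them qualifies.
Total: 4 + 1 = 5.

5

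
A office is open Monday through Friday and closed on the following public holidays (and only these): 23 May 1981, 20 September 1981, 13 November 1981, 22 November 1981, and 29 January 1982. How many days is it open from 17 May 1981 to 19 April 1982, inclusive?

239

17 May 1981 is a Sunday.
From 17 May 1981 to 19 April 1982 is 338 days inclusive.
338 = 7 × 48 + 2, so there are 48 full weeks plus 2 extra days.
Each full week contributes 5 weekdays (Mon–Fri): 48 × 5 = 240.
The 2 extra days are Sunday, Monday — 1 of them qualifies.
Total: 240 + 1 = 241.
Holidays: 23 May 1981 (Sat); 20 September 1981 (Sun); 13 November 1981 (Fri); 22 November 1981 (Sun); 29 January 1982 (Fri).
2 of the 5 holidays fall on weekdays; the rest are weekends and were already excluded.
Business days: 241 − 2 = 239.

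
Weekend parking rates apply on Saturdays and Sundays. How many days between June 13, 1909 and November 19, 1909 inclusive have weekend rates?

June 13, 1909 is a Sunday.
From June 13, 1909 to November 19, 1909 is 160 days inclusive.
160 = 7 × 22 + 6, so there are 22 full weeks plus 6 extra days.
Each full week contributes 2 weekend days (Sat, Sun): 22 × 2 = 44.
The 6 extra days are Sun, Mon, Tue, Wed, Thu, Fri — 1 of them qualifies.
Total: 44 + 1 = 45.

45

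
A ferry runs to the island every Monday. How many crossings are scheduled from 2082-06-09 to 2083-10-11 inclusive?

2082-06-09 is a Tuesday.
That's 490 days from start to end, counting both.
490 = 7 × 70, so the span is exactly 70 full weeks.
Each full week contributes one Monday: 70 so far.

70 Mondays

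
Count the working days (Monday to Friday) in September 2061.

22 weekdays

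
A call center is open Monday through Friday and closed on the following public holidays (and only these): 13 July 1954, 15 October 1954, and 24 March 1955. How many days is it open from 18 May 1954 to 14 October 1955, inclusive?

366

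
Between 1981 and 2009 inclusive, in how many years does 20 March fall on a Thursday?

Day of week of March 20 in each year:
1981: Fri, 1982: Sat, 1983: Sun, 1984: Tue, 1985: Wed, 1986: Thu ✓, 1987: Fri, 1988: Sun, 1989: Mon, 1990: Tue, 1991: Wed, 1992: Fri, 1993: Sat, 1994: Sun, 1995: Mon, 1996: Wed, 1997: Thu ✓, 1998: Fri, 1999: Sat, 2000: Mon, 2001: Tue, 2002: Wed, 2003: Thu ✓, 2004: Sat, 2005: Sun, 2006: Mon, 2007: Tue, 2008: Thu ✓, 2009: Fri
Thursdays: 1986, 1997, 2003, 2008.

4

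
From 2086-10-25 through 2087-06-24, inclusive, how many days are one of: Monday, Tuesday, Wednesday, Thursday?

2086-10-25 is a Friday.
The range spans 243 days (inclusive of both endpoints).
243 = 7 × 34 + 5, so there are 34 full weeks plus 5 extra days.
Each full week contributes 4 days from the set (Mon, Tue, Wed, Thu): 34 × 4 = 136.
The 5 extra days are Friday, Saturday, Sunday, Monday, Tuesday — 2 of them qualify.
Total: 136 + 2 = 138.

138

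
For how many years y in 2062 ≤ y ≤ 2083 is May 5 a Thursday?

3

Day of week of May 5 in each year:
2062: Fri, 2063: Sat, 2064: Mon, 2065: Tue, 2066: Wed, 2067: Thu ✓, 2068: Sat, 2069: Sun, 2070: Mon, 2071: Tue, 2072: Thu ✓, 2073: Fri, 2074: Sat, 2075: Sun, 2076: Tue, 2077: Wed, 2078: Thu ✓, 2079: Fri, 2080: Sun, 2081: Mon, 2082: Tue, 2083: Wed
Thursdays: 2067, 2072, 2078.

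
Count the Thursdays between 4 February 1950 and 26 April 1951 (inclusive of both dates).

4 February 1950 is a Saturday.
From 4 February 1950 to 26 April 1951 is 447 days inclusive.
447 = 7 × 63 + 6, so there are 63 full weeks plus 6 extra days.
Each full week contributes one Thursday: 63 so far.
The 6 extra days are Sat, Sun, Mon, Tue, Wed, Thu — 1 of them qualifies.
Total: 63 + 1 = 64.

64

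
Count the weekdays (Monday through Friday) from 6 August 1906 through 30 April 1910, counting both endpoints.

6 August 1906 is a Monday.
From 6 August 1906 to 30 April 1910 is 1364 days inclusive.
1364 = 7 × 194 + 6, so there are 194 full weeks plus 6 extra days.
Each full week contributes 5 weekdays (Mon–Fri): 194 × 5 = 970.
The 6 extra days are Monday, Tuesday, Wednesday, Thursday, Friday, Saturday — 5 of them qualify.
Total: 970 + 5 = 975.

975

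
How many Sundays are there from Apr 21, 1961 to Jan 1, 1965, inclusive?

193

Apr 21, 1961 is a Friday.
The range spans 1352 days (inclusive of both endpoints).
1352 = 7 × 193 + 1, so there are 193 full weeks plus 1 extra day.
Each full week contributes one Sunday: 193 so far.
The 1 extra day is Fri — none qualify.
Total: 193 + 0 = 193.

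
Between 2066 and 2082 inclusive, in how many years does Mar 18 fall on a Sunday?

Day of week of March 18 in each year:
2066: Thu, 2067: Fri, 2068: Sun ✓, 2069: Mon, 2070: Tue, 2071: Wed, 2072: Fri, 2073: Sat, 2074: Sun ✓, 2075: Mon, 2076: Wed, 2077: Thu, 2078: Fri, 2079: Sat, 2080: Mon, 2081: Tue, 2082: Wed
Sundays: 2068, 2074.

2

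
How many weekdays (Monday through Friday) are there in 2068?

261 weekdays

2068-01-01 is a Sunday.
From 2068-01-01 to 2068-12-31 is 366 days inclusive.
366 = 7 × 52 + 2, so there are 52 full weeks plus 2 extra days.
Each full week contributes 5 weekdays (Mon–Fri): 52 × 5 = 260.
The 2 extra days are Sun, Mon — 1 of them qualifies.
Total: 260 + 1 = 261.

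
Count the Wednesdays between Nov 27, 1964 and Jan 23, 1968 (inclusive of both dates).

Nov 27, 1964 is a Friday.
From Nov 27, 1964 to Jan 23, 1968 is 1153 days inclusive.
1153 = 7 × 164 + 5, so there are 164 full weeks plus 5 extra days.
Each full week contributes one Wednesday: 164 so far.
The 5 extra days are Fri, Sat, Sun, Mon, Tue — none qualify.
Total: 164 + 0 = 164.

164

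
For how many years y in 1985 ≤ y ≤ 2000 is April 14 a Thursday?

2

Day of week of April 14 in each year:
1985: Sun, 1986: Mon, 1987: Tue, 1988: Thu ✓, 1989: Fri, 1990: Sat, 1991: Sun, 1992: Tue, 1993: Wed, 1994: Thu ✓, 1995: Fri, 1996: Sun, 1997: Mon, 1998: Tue, 1999: Wed, 2000: Fri
Thursdays: 1988, 1994.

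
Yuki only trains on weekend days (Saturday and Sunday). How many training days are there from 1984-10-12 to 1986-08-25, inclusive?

1984-10-12 is a Friday.
That's 683 days from start to end, counting both.
683 = 7 × 97 + 4, so there are 97 full weeks plus 4 extra days.
Each full week contributes 2 weekend days (Sat, Sun): 97 × 2 = 194.
The 4 extra days are Friday, Saturday, Sunday, Monday — 2 of them qualify.
Total: 194 + 2 = 196.

196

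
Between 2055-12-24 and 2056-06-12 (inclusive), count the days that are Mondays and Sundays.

2055-12-24 is a Friday.
That's 172 days from start to end, counting both.
172 = 7 × 24 + 4, so there are 24 full weeks plus 4 extra days.
Each full week contributes 2 days from the set (Mon, Sun): 24 × 2 = 48.
The 4 extra days are Fri, Sat, Sun, Mon — 2 of them qualify.
Total: 48 + 2 = 50.

50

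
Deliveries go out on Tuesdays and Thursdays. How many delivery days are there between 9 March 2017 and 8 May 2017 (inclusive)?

17

9 March 2017 is a Thursday.
From 9 March 2017 to 8 May 2017 is 61 days inclusive.
61 = 7 × 8 + 5, so there are 8 full weeks plus 5 extra days.
Each full week contributes 2 days from the set (Tue, Thu): 8 × 2 = 16.
The 5 extra days are Thursday, Friday, Saturday, Sunday, Monday — 1 of them qualifies.
Total: 16 + 1 = 17.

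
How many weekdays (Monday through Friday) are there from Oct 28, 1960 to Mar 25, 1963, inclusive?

627 weekdays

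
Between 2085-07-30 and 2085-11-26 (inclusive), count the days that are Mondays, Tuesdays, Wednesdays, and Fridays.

2085-07-30 is a Monday.
The range spans 120 days (inclusive of both endpoints).
120 = 7 × 17 + 1, so there are 17 full weeks plus 1 extra day.
Each full week contributes 4 days from the set (Mon, Tue, Wed, Fri): 17 × 4 = 68.
The 1 extra day is Monday — 1 of them qualifies.
Total: 68 + 1 = 69.

69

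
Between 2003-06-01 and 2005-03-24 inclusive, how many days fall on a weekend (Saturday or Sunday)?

2003-06-01 is a Sunday.
That's 663 days from start to end, counting both.
663 = 7 × 94 + 5, so there are 94 full weeks plus 5 extra days.
Each full week contributes 2 weekend days (Sat, Sun): 94 × 2 = 188.
The 5 extra days are Sunday, Monday, Tuesday, Wednesday, Thursday — 1 of them qualifies.
Total: 188 + 1 = 189.

189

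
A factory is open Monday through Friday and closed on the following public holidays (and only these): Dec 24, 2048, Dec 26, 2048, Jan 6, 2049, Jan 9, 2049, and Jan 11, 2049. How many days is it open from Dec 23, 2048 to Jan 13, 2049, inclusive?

Dec 23, 2048 is a Wednesday.
That's 22 days from start to end, counting both.
22 = 7 × 3 + 1, so there are 3 full weeks plus 1 extra day.
Each full week contributes 5 weekdays (Mon–Fri): 3 × 5 = 15.
The 1 extra day is Wednesday — 1 of them qualifies.
Total: 15 + 1 = 16.
Holidays: Dec 24, 2048 (Thu); Dec 26, 2048 (Sat); Jan 6, 2049 (Wed); Jan 9, 2049 (Sat); Jan 11, 2049 (Mon).
3 of the 5 holidays fall on weekdays; the rest are weekends and were already excluded.
Business days: 16 − 3 = 13.

13 business days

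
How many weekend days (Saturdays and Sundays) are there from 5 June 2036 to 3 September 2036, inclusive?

5 June 2036 is a Thursday.
The range spans 91 days (inclusive of both endpoints).
91 = 7 × 13, so the span is exactly 13 full weeks.
Each full week contributes 2 weekend days (Sat, Sun): 13 × 2 = 26.
Total: 26.

26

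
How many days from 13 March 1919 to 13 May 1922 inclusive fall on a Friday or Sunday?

331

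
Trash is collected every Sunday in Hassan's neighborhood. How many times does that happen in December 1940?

5

1 December 1940 is a Sunday.
That's 31 days from start to end, counting both.
31 = 7 × 4 + 3, so there are 4 full weeks plus 3 extra days.
Each full week contributes one Sunday: 4 so far.
The 3 extra days are Sunday, Monday, Tuesday — 1 of them qualifies.
Total: 4 + 1 = 5.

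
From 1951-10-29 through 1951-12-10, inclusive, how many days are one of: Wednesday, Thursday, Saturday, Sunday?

1951-10-29 is a Monday.
From 1951-10-29 to 1951-12-10 is 43 days inclusive.
43 = 7 × 6 + 1, so there are 6 full weeks plus 1 extra day.
Each full week contributes 4 days from the set (Wed, Thu, Sat, Sun): 6 × 4 = 24.
The 1 extra day is Monday — none qualify.
Total: 24 + 0 = 24.

24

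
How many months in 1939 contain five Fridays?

A month has five Fridays exactly when Friday falls within its first (length − 28) days.
Jan: 31 days, starts Sun → 5 of Sun, Mon, Tue
Feb: 28 days, starts Wed → 5 of (none)
Mar: 31 days, starts Wed → 5 of Wed, Thu, Fri ✓
Apr: 30 days, starts Sat → 5 of Sat, Sun
May: 31 days, starts Mon → 5 of Mon, Tue, Wed
Jun: 30 days, starts Thu → 5 of Thu, Fri ✓
Jul: 31 days, starts Sat → 5 of Sat, Sun, Mon
Aug: 31 days, starts Tue → 5 of Tue, Wed, Thu
Sep: 30 days, starts Fri → 5 of Fri, Sat ✓
Oct: 31 days, starts Sun → 5 of Sun, Mon, Tue
Nov: 30 days, starts Wed → 5 of Wed, Thu
Dec: 31 days, starts Fri → 5 of Fri, Sat, Sun ✓
Months with five Fridays: Mar, Jun, Sep, Dec.

4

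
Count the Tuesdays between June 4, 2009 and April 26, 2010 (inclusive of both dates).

June 4, 2009 is a Thursday.
The range spans 327 days (inclusive of both endpoints).
327 = 7 × 46 + 5, so there are 46 full weeks plus 5 extra days.
Each full week contributes one Tuesday: 46 so far.
The 5 extra days are Thu, Fri, Sat, Sun, Mon — none qualify.
Total: 46 + 0 = 46.

46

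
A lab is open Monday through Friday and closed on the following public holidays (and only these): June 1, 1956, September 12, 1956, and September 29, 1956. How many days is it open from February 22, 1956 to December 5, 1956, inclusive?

204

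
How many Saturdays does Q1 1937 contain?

13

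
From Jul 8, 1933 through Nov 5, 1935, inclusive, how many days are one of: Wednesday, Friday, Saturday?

364

Jul 8, 1933 is a Saturday.
From Jul 8, 1933 to Nov 5, 1935 is 851 days inclusive.
851 = 7 × 121 + 4, so there are 121 full weeks plus 4 extra days.
Each full week contributes 3 days from the set (Wed, Fri, Sat): 121 × 3 = 363.
The 4 extra days are Sat, Sun, Mon, Tue — 1 of them qualifies.
Total: 363 + 1 = 364.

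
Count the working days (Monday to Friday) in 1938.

260

Jan 1, 1938 is a Saturday.
From Jan 1, 1938 to Dec 31, 1938 is 365 days inclusive.
365 = 7 × 52 + 1, so there are 52 full weeks plus 1 extra day.
Each full week contributes 5 weekdays (Mon–Fri): 52 × 5 = 260.
The 1 extra day is Saturday — none qualify.
Total: 260 + 0 = 260.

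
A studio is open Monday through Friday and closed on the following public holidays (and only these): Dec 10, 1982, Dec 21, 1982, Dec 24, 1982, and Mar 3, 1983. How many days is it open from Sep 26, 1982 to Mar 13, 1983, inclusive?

116 business days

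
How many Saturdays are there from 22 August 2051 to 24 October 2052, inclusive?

61 Saturdays

22 August 2051 is a Tuesday.
From 22 August 2051 to 24 October 2052 is 430 days inclusive.
430 = 7 × 61 + 3, so there are 61 full weeks plus 3 extra days.
Each full week contributes one Saturday: 61 so far.
The 3 extra days are Tue, Wed, Thu — none qualify.
Total: 61 + 0 = 61.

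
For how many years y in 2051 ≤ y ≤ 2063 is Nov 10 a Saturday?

2

Day of week of November 10 in each year:
2051: Fri, 2052: Sun, 2053: Mon, 2054: Tue, 2055: Wed, 2056: Fri, 2057: Sat ✓, 2058: Sun, 2059: Mon, 2060: Wed, 2061: Thu, 2062: Fri, 2063: Sat ✓
Saturdays: 2057, 2063.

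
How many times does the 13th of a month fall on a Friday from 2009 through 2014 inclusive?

Friday-the-13ths by year:
2009: Feb, Mar, Nov
2010: Aug
2011: May
2012: Jan, Apr, Jul
2013: Sep, Dec
2014: Jun

11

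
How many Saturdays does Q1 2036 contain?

13

2036-01-01 is a Tuesday.
The range spans 91 days (inclusive of both endpoints).
91 = 7 × 13, so the span is exactly 13 full weeks.
Each full week contributes one Saturday: 13 so far.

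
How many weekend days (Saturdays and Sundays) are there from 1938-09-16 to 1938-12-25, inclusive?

30

1938-09-16 is a Friday.
From 1938-09-16 to 1938-12-25 is 101 days inclusive.
101 = 7 × 14 + 3, so there are 14 full weeks plus 3 extra days.
Each full week contributes 2 weekend days (Sat, Sun): 14 × 2 = 28.
The 3 extra days are Friday, Saturday, Sunday — 2 of them qualify.
Total: 28 + 2 = 30.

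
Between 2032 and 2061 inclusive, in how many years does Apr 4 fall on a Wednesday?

Day of week of April 4 in each year:
2032: Sun, 2033: Mon, 2034: Tue, 2035: Wed ✓, 2036: Fri, 2037: Sat, 2038: Sun, 2039: Mon, 2040: Wed ✓, 2041: Thu, 2042: Fri, 2043: Sat, 2044: Mon, 2045: Tue, 2046: Wed ✓, 2047: Thu, 2048: Sat, 2049: Sun, 2050: Mon, 2051: Tue, 2052: Thu, 2053: Fri, 2054: Sat, 2055: Sun, 2056: Tue, 2057: Wed ✓, 2058: Thu, 2059: Fri, 2060: Sun, 2061: Mon
Wednesdays: 2035, 2040, 2046, 2057.

4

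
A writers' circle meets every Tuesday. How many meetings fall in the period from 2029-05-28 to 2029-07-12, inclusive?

2029-05-28 is a Monday.
That's 46 days from start to end, counting both.
46 = 7 × 6 + 4, so there are 6 full weeks plus 4 extra days.
Each full week contributes one Tuesday: 6 so far.
The 4 extra days are Monday, Tuesday, Wednesday, Thursday — 1 of them qualifies.
Total: 6 + 1 = 7.

7 Tuesdays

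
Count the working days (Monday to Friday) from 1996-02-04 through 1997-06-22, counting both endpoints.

1996-02-04 is a Sunday.
The range spans 505 days (inclusive of both endpoints).
505 = 7 × 72 + 1, so there are 72 full weeks plus 1 extra day.
Each full week contributes 5 weekdays (Mon–Fri): 72 × 5 = 360.
The 1 extra day is Sunday — none qualify.
Total: 360 + 0 = 360.

360 weekdays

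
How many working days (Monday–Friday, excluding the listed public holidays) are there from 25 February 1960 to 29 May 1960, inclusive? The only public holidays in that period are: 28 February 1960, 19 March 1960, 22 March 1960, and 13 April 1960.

65

25 February 1960 is a Thursday.
That's 95 days from start to end, counting both.
95 = 7 × 13 + 4, so there are 13 full weeks plus 4 extra days.
Each full week contributes 5 weekdays (Mon–Fri): 13 × 5 = 65.
The 4 extra days are Thursday, Friday, Saturday, Sunday — 2 of them qualify.
Total: 65 + 2 = 67.
Holidays: 28 February 1960 (Sun); 19 March 1960 (Sat); 22 March 1960 (Tue); 13 April 1960 (Wed).
2 of the 4 holidays fall on weekdays; the rest are weekends and were already excluded.
Business days: 67 − 2 = 65.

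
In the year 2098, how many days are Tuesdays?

Jan 1, 2098 is a Wednesday.
That's 365 days from start to end, counting both.
365 = 7 × 52 + 1, so there are 52 full weeks plus 1 extra day.
Each full week contributes one Tuesday: 52 so far.
The 1 extra day is Wed — none qualify.
Total: 52 + 0 = 52.

52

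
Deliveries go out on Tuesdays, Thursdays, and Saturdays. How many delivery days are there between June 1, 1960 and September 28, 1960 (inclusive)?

51

June 1, 1960 is a Wednesday.
From June 1, 1960 to September 28, 1960 is 120 days inclusive.
120 = 7 × 17 + 1, so there are 17 full weeks plus 1 extra day.
Each full week contributes 3 days from the set (Tue, Thu, Sat): 17 × 3 = 51.
The 1 extra day is Wednesday — none qualify.
Total: 51 + 0 = 51.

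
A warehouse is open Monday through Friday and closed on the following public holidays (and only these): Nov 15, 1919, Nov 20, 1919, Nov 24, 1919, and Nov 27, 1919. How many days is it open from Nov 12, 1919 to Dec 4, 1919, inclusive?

Nov 12, 1919 is a Wednesday.
That's 23 days from start to end, counting both.
23 = 7 × 3 + 2, so there are 3 full weeks plus 2 extra days.
Each full week contributes 5 weekdays (Mon–Fri): 3 × 5 = 15.
The 2 extra days are Wed, Thu — 2 of them qualify.
Total: 15 + 2 = 17.
Holidays: Nov 15, 1919 (Sat); Nov 20, 1919 (Thu); Nov 24, 1919 (Mon); Nov 27, 1919 (Thu).
3 of the 4 holidays fall on weekdays; the rest are weekends and were already excluded.
Business days: 17 − 3 = 14.

14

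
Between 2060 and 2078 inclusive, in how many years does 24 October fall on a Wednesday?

Day of week of October 24 in each year:
2060: Sun, 2061: Mon, 2062: Tue, 2063: Wed ✓, 2064: Fri, 2065: Sat, 2066: Sun, 2067: Mon, 2068: Wed ✓, 2069: Thu, 2070: Fri, 2071: Sat, 2072: Mon, 2073: Tue, 2074: Wed ✓, 2075: Thu, 2076: Sat, 2077: Sun, 2078: Mon
Wednesdays: 2063, 2068, 2074.

3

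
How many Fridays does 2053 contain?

2053-01-01 is a Wednesday.
The range spans 365 days (inclusive of both endpoints).
365 = 7 × 52 + 1, so there are 52 full weeks plus 1 extra day.
Each full week contributes one Friday: 52 so far.
The 1 extra day is Wednesday — none qualify.
Total: 52 + 0 = 52.

52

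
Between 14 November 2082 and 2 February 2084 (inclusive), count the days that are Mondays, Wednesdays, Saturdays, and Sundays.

256

14 November 2082 is a Saturday.
The range spans 446 days (inclusive of both endpoints).
446 = 7 × 63 + 5, so there are 63 full weeks plus 5 extra days.
Each full week contributes 4 days from the set (Mon, Wed, Sat, Sun): 63 × 4 = 252.
The 5 extra days are Sat, Sun, Mon, Tue, Wed — 4 of them qualify.
Total: 252 + 4 = 256.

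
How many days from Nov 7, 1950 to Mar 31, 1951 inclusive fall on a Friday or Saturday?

Nov 7, 1950 is a Tuesday.
The range spans 145 days (inclusive of both endpoints).
145 = 7 × 20 + 5, so there are 20 full weeks plus 5 extra days.
Each full week contributes 2 days from the set (Fri, Sat): 20 × 2 = 40.
The 5 extra days are Tuesday, Wednesday, Thursday, Friday, Saturday — 2 of them qualify.
Total: 40 + 2 = 42.

42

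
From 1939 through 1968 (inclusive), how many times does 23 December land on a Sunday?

4

Day of week of December 23 in each year:
1939: Sat, 1940: Mon, 1941: Tue, 1942: Wed, 1943: Thu, 1944: Sat, 1945: Sun ✓, 1946: Mon, 1947: Tue, 1948: Thu, 1949: Fri, 1950: Sat, 1951: Sun ✓, 1952: Tue, 1953: Wed, 1954: Thu, 1955: Fri, 1956: Sun ✓, 1957: Mon, 1958: Tue, 1959: Wed, 1960: Fri, 1961: Sat, 1962: Sun ✓, 1963: Mon, 1964: Wed, 1965: Thu, 1966: Fri, 1967: Sat, 1968: Mon
Sundays: 1945, 1951, 1956, 1962.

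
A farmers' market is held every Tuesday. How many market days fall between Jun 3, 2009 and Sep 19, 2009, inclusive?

Jun 3, 2009 is a Wednesday.
From Jun 3, 2009 to Sep 19, 2009 is 109 days inclusive.
109 = 7 × 15 + 4, so there are 15 full weeks plus 4 extra days.
Each full week contributes one Tuesday: 15 so far.
The 4 extra days are Wednesday, Thursday, Friday, Saturday — none qualify.
Total: 15 + 0 = 15.

15 Tuesdays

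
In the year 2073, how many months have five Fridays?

A month has five Fridays exactly when Friday falls within its first (length − 28) days.
Jan: 31 days, starts Sun → 5 of Sun, Mon, Tue
Feb: 28 days, starts Wed → 5 of (none)
Mar: 31 days, starts Wed → 5 of Wed, Thu, Fri ✓
Apr: 30 days, starts Sat → 5 of Sat, Sun
May: 31 days, starts Mon → 5 of Mon, Tue, Wed
Jun: 30 days, starts Thu → 5 of Thu, Fri ✓
Jul: 31 days, starts Sat → 5 of Sat, Sun, Mon
Aug: 31 days, starts Tue → 5 of Tue, Wed, Thu
Sep: 30 days, starts Fri → 5 of Fri, Sat ✓
Oct: 31 days, starts Sun → 5 of Sun, Mon, Tue
Nov: 30 days, starts Wed → 5 of Wed, Thu
Dec: 31 days, starts Fri → 5 of Fri, Sat, Sun ✓
Months with five Fridays: Mar, Jun, Sep, Dec.

4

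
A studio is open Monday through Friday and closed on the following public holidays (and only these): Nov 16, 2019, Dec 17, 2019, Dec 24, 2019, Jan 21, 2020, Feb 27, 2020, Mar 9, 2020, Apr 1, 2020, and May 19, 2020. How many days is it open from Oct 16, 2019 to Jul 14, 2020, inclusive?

188 business days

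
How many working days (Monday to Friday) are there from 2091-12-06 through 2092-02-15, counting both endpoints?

2091-12-06 is a Thursday.
From 2091-12-06 to 2092-02-15 is 72 days inclusive.
72 = 7 × 10 + 2, so there are 10 full weeks plus 2 extra days.
Each full week contributes 5 weekdays (Mon–Fri): 10 × 5 = 50.
The 2 extra days are Thursday, Friday — 2 of them qualify.
Total: 50 + 2 = 52.

52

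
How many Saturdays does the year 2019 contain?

52

Jan 1, 2019 is a Tuesday.
The range spans 365 days (inclusive of both endpoints).
365 = 7 × 52 + 1, so there are 52 full weeks plus 1 extra day.
Each full week contributes one Saturday: 52 so far.
The 1 extra day is Tue — none qualify.
Total: 52 + 0 = 52.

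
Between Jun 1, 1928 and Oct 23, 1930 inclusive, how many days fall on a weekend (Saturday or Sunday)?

250

Jun 1, 1928 is a Friday.
The range spans 875 days (inclusive of both endpoints).
875 = 7 × 125, so the span is exactly 125 full weeks.
Each full week contributes 2 weekend days (Sat, Sun): 125 × 2 = 250.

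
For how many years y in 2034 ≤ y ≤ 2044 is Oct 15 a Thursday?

Day of week of October 15 in each year:
2034: Sun, 2035: Mon, 2036: Wed, 2037: Thu ✓, 2038: Fri, 2039: Sat, 2040: Mon, 2041: Tue, 2042: Wed, 2043: Thu ✓, 2044: Sat
Thursdays: 2037, 2043.

2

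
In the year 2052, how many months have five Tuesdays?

5

A month has five Tuesdays exactly when Tuesday falls within its first (length − 28) days.
Jan: 31 days, starts Mon → 5 of Mon, Tue, Wed ✓
Feb: 29 days, starts Thu → 5 of Thu
Mar: 31 days, starts Fri → 5 of Fri, Sat, Sun
Apr: 30 days, starts Mon → 5 of Mon, Tue ✓
May: 31 days, starts Wed → 5 of Wed, Thu, Fri
Jun: 30 days, starts Sat → 5 of Sat, Sun
Jul: 31 days, starts Mon → 5 of Mon, Tue, Wed ✓
Aug: 31 days, starts Thu → 5 of Thu, Fri, Sat
Sep: 30 days, starts Sun → 5 of Sun, Mon
Oct: 31 days, starts Tue → 5 of Tue, Wed, Thu ✓
Nov: 30 days, starts Fri → 5 of Fri, Sat
Dec: 31 days, starts Sun → 5 of Sun, Mon, Tue ✓
Months with five Tuesdays: Jan, Apr, Jul, Oct, Dec.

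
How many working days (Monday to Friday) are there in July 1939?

21 weekdays

1 July 1939 is a Saturday.
The range spans 31 days (inclusive of both endpoints).
31 = 7 × 4 + 3, so there are 4 full weeks plus 3 extra days.
Each full week contributes 5 weekdays (Mon–Fri): 4 × 5 = 20.
The 3 extra days are Saturday, Sunday, Monday — 1 of them qualifies.
Total: 20 + 1 = 21.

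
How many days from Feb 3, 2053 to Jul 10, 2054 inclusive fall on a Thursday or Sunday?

149

Feb 3, 2053 is a Monday.
That's 523 days from start to end, counting both.
523 = 7 × 74 + 5, so there are 74 full weeks plus 5 extra days.
Each full week contributes 2 days from the set (Thu, Sun): 74 × 2 = 148.
The 5 extra days are Mon, Tue, Wed, Thu, Fri — 1 of them qualifies.
Total: 148 + 1 = 149.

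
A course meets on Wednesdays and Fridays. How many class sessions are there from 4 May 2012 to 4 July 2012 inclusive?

18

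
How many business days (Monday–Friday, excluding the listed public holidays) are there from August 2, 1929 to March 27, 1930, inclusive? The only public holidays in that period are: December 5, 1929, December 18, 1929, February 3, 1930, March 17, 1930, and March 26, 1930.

165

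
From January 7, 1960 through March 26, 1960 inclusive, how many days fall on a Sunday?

11

January 7, 1960 is a Thursday.
From January 7, 1960 to March 26, 1960 is 80 days inclusive.
80 = 7 × 11 + 3, so there are 11 full weeks plus 3 extra days.
Each full week contributes one Sunday: 11 so far.
The 3 extra days are Thu, Fri, Sat — none qualify.
Total: 11 + 0 = 11.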